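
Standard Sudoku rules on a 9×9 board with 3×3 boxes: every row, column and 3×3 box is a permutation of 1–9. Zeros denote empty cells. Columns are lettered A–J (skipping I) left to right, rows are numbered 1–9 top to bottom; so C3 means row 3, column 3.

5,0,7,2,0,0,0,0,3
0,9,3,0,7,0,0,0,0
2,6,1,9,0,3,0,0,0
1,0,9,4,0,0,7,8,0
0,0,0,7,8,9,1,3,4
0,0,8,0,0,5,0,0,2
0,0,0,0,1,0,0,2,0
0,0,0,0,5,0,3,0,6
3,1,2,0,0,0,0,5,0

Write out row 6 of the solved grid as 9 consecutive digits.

748135692

E3 = 4 (sole candidate).
H3 = 7 (sole candidate).
J4 = 5 (sole candidate).
A5 = 6 (sole candidate).
C5 = 5 (sole candidate).
C8 = 4 (sole candidate).
D8 = 8 (sole candidate).
D9 = 6 (sole candidate).
E9 = 9 (sole candidate).
E1 = 6 (sole candidate).
J3 = 8 (sole candidate).
B5 = 2 (sole candidate).
E6 = 3: row 6 has {2,5,8}; col 5 has {1,4,5,6,7,8,9}; box has {4,5,7,8,9} → only 3 remains.
C7 = 6 (sole candidate).
D7 = 3 (sole candidate).
B8 = 7 (sole candidate).
F8 = 2 (sole candidate).
J9 = 7 (sole candidate).
J2 = 1 (sole candidate).
G3 = 5 (sole candidate).
B4 = 3 (sole candidate).
E4 = 2 (sole candidate).
F4 = 6 (sole candidate).
B6 = 4: row 6 has {2,3,5,8}; col 2 has {1,2,3,6,7,9}; box has {1,2,3,5,6,8,9} → only 4 remains.
D6 = 1: row 6 has {2,3,4,5,8}; col 4 has {2,3,4,6,7,8,9}; box has {2,3,4,5,6,7,8,9} → only 1 remains.
J7 = 9 (sole candidate).
A8 = 9 (sole candidate).
H8 = 1 (sole candidate).
F9 = 4 (sole candidate).
G9 = 8 (sole candidate).
B1 = 8 (sole candidate).
F1 = 1 (sole candidate).
A2 = 4 (sole candidate).
D2 = 5 (sole candidate).
F2 = 8 (sole candidate).
H2 = 6 (sole candidate).
A6 = 7: row 6 has {1,2,3,4,5,8}; col 1 has {1,2,3,4,5,6,9}; box has {1,2,3,4,5,6,8,9} → only 7 remains.
H6 = 9: row 6 has {1,2,3,4,5,7,8}; col 8 has {1,2,3,5,6,7,8}; box has {1,2,3,4,5,7,8} → only 9 remains.
A7 = 8 (sole candidate).
B7 = 5 (sole candidate).
F7 = 7 (sole candidate).
G7 = 4 (sole candidate).
G1 = 9 (sole candidate).
H1 = 4 (sole candidate).
G2 = 2 (sole candidate).
G6 = 6: row 6 has {1,2,3,4,5,7,8,9}; col 7 has {1,2,3,4,5,7,8,9}; box has {1,2,3,4,5,7,8,9} → only 6 remains.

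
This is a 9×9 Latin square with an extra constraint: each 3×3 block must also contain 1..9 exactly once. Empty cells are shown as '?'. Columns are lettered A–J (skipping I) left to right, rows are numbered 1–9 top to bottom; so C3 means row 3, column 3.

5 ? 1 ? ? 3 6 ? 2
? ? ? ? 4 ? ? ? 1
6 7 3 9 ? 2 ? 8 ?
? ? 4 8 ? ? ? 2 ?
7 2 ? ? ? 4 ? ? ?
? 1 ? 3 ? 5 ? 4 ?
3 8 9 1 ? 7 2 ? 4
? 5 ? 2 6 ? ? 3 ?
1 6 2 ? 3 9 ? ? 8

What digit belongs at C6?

6

D1 = 7: row 1 has {1,2,3,5,6}; col 4 has {1,2,3,8,9}; box has {2,3,4,9} → only 7 remains.
E1 = 8: row 1 has {1,2,3,5,6,7}; col 5 has {3,4,6}; box has {2,3,4,7,9} → only 8 remains.
H1 = 9: row 1 has {1,2,3,5,6,7,8}; col 8 has {2,3,4,8}; box has {1,2,6,8} → only 9 remains.
B2 = 9: row 2 has {1,4}; col 2 has {1,2,5,6,7,8}; box has {1,3,5,6,7} → only 9 remains.
C2 = 8: row 2 has {1,4,9}; col 3 has {1,2,3,4,9}; box has {1,3,5,6,7,9} → only 8 remains.
F2 = 6: row 2 has {1,4,8,9}; col 6 has {2,3,4,5,7,9}; box has {2,3,4,7,8,9} → only 6 remains.
J3 = 5: row 3 has {2,3,6,7,8,9}; col 9 has {1,2,4,8}; box has {1,2,6,8,9} → only 5 remains.
A4 = 9: row 4 has {2,4,8}; col 1 has {1,3,5,6,7}; box has {1,2,4,7} → only 9 remains.
B4 = 3: row 4 has {2,4,8,9}; col 2 has {1,2,5,6,7,8,9}; box has {1,2,4,7,9} → only 3 remains.
F4 = 1: row 4 has {2,3,4,8,9}; col 6 has {2,3,4,5,6,7,9}; box has {3,4,5,8} → only 1 remains.
D5 = 6: row 5 has {2,4,7}; col 4 has {1,2,3,7,8,9}; box has {1,3,4,5,8} → only 6 remains.
E5 = 9: row 5 has {2,4,6,7}; col 5 has {3,4,6,8}; box has {1,3,4,5,6,8} → only 9 remains.
J5 = 3: row 5 has {2,4,6,7,9}; col 9 has {1,2,4,5,8}; box has {2,4} → only 3 remains.
A6 = 8: row 6 has {1,3,4,5}; col 1 has {1,3,5,6,7,9}; box has {1,2,3,4,7,9} → only 8 remains.
C6 = 6: row 6 has {1,3,4,5,8}; col 3 has {1,2,3,4,8,9}; box has {1,2,3,4,7,8,9} → only 6 remains.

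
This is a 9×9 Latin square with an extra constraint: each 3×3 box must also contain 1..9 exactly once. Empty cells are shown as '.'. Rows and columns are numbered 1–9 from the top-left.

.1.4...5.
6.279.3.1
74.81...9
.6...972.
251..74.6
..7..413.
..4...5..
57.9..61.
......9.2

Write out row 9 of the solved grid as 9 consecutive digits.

row 2, column 2 = 8 (sole candidate).
row 2, column 6 = 5 (sole candidate).
row 2, column 8 = 4 (sole candidate).
row 3, column 7 = 2 (sole candidate).
row 3, column 8 = 6 (sole candidate).
row 5, column 4 = 3 (sole candidate).
row 5, column 5 = 8 (sole candidate).
row 5, column 8 = 9 (sole candidate).
row 6, column 2 = 9 (sole candidate).
row 9, column 2 = 3: row 9 has {2,9}; col 2 has {1,4,5,6,7,8,9}; box has {4,5,7} → only 3 remains.
row 1, column 7 = 8 (sole candidate).
row 1, column 9 = 7 (sole candidate).
row 3, column 6 = 3 (sole candidate).
row 4, column 5 = 5 (sole candidate).
row 4, column 9 = 8 (sole candidate).
row 6, column 1 = 8 (sole candidate).
row 6, column 9 = 5 (sole candidate).
row 7, column 2 = 2 (sole candidate).
row 7, column 9 = 3 (sole candidate).
row 8, column 3 = 8 (sole candidate).
row 8, column 6 = 2 (sole candidate).
row 8, column 9 = 4 (sole candidate).
row 9, column 1 = 1: row 9 has {2,3,9}; col 1 has {2,5,6,7,8}; box has {2,3,4,5,7,8} → only 1 remains.
row 9, column 3 = 6: row 9 has {1,2,3,9}; col 3 has {1,2,4,7,8}; box has {1,2,3,4,5,7,8} → only 6 remains.
row 9, column 4 = 5: row 9 has {1,2,3,6,9}; col 4 has {3,4,7,8,9}; box has {2,9} → only 5 remains.
row 9, column 6 = 8: row 9 has {1,2,3,5,6,9}; col 6 has {2,3,4,5,7,9}; box has {2,5,9} → only 8 remains.
row 9, column 8 = 7: row 9 has {1,2,3,5,6,8,9}; col 8 has {1,2,3,4,5,6,9}; box has {1,2,3,4,5,6,9} → only 7 remains.
row 1, column 6 = 6 (sole candidate).
row 3, column 3 = 5 (sole candidate).
row 4, column 3 = 3 (sole candidate).
row 4, column 4 = 1 (sole candidate).
row 7, column 1 = 9 (sole candidate).
row 7, column 4 = 6 (sole candidate).
row 7, column 5 = 7 (sole candidate).
row 7, column 6 = 1 (sole candidate).
row 7, column 8 = 8 (sole candidate).
row 8, column 5 = 3 (sole candidate).
row 9, column 5 = 4: row 9 has {1,2,3,5,6,7,8,9}; col 5 has {1,3,5,7,8,9}; box has {1,2,3,5,6,7,8,9} → only 4 remains.

136548972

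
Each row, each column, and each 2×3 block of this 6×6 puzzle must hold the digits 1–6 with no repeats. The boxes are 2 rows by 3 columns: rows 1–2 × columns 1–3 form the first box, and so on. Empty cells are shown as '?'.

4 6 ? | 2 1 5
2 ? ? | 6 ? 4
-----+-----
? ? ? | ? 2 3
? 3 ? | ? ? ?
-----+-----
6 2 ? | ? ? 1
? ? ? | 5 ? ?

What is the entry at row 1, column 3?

3

row 1, column 3 = 3: row 1 has {1,2,4,5,6}; col 3 has {}; box has {2,4,6} → only 3 remains.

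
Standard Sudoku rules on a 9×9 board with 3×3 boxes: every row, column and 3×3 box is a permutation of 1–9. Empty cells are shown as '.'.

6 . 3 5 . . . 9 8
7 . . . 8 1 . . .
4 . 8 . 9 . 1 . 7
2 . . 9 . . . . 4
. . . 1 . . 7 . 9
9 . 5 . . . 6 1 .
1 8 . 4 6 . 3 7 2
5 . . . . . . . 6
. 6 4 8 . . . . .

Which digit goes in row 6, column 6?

row 5, column 3 = 6: row 5 has {1,7,9}; col 3 has {3,4,5,8}; box has {2,5,9} → only 6 remains.
row 6, column 9 = 3: row 6 has {1,5,6,9}; col 9 has {2,4,6,7,8,9}; box has {1,4,6,7,9} → only 3 remains.
row 7, column 3 = 9: row 7 has {1,2,3,4,6,7,8}; col 3 has {3,4,5,6,8}; box has {1,4,5,6,8} → only 9 remains.
row 7, column 6 = 5: row 7 has {1,2,3,4,6,7,8,9}; col 6 has {1}; box has {4,6,8} → only 5 remains.
row 9, column 1 = 3: row 9 has {4,6,8}; col 1 has {1,2,4,5,6,7,9}; box has {1,4,5,6,8,9} → only 3 remains.
row 9, column 8 = 5: row 9 has {3,4,6,8}; col 8 has {1,7,9}; box has {2,3,6,7} → only 5 remains.
row 9, column 9 = 1: row 9 has {3,4,5,6,8}; col 9 has {2,3,4,6,7,8,9}; box has {2,3,5,6,7} → only 1 remains.
row 2, column 3 = 2: row 2 has {1,7,8}; col 3 has {3,4,5,6,8,9}; box has {3,4,6,7,8} → only 2 remains.
row 2, column 9 = 5: row 2 has {1,2,7,8}; col 9 has {1,2,3,4,6,7,8,9}; box has {1,7,8,9} → only 5 remains.
row 3, column 2 = 5: row 3 has {1,4,7,8,9}; col 2 has {6,8}; box has {2,3,4,6,7,8} → only 5 remains.
row 4, column 8 = 8: row 4 has {2,4,9}; col 8 has {1,5,7,9}; box has {1,3,4,6,7,9} → only 8 remains.
row 5, column 1 = 8: row 5 has {1,6,7,9}; col 1 has {1,2,3,4,5,6,7,9}; box has {2,5,6,9} → only 8 remains.
row 5, column 8 = 2: row 5 has {1,6,7,8,9}; col 8 has {1,5,7,8,9}; box has {1,3,4,6,7,8,9} → only 2 remains.
row 8, column 3 = 7: row 8 has {5,6}; col 3 has {2,3,4,5,6,8,9}; box has {1,3,4,5,6,8,9} → only 7 remains.
row 8, column 8 = 4: row 8 has {5,6,7}; col 8 has {1,2,5,7,8,9}; box has {1,2,3,5,6,7} → only 4 remains.
row 9, column 7 = 9: row 9 has {1,3,4,5,6,8}; col 7 has {1,3,6,7}; box has {1,2,3,4,5,6,7} → only 9 remains.
row 1, column 2 = 1: row 1 has {3,5,6,8,9}; col 2 has {5,6,8}; box has {2,3,4,5,6,7,8} → only 1 remains.
row 2, column 2 = 9: row 2 has {1,2,5,7,8}; col 2 has {1,5,6,8}; box has {1,2,3,4,5,6,7,8} → only 9 remains.
row 2, column 7 = 4: row 2 has {1,2,5,7,8,9}; col 7 has {1,3,6,7,9}; box has {1,5,7,8,9} → only 4 remains.
row 4, column 3 = 1: row 4 has {2,4,8,9}; col 3 has {2,3,4,5,6,7,8,9}; box has {2,5,6,8,9} → only 1 remains.
row 4, column 7 = 5: row 4 has {1,2,4,8,9}; col 7 has {1,3,4,6,7,9}; box has {1,2,3,4,6,7,8,9} → only 5 remains.
row 8, column 2 = 2: row 8 has {4,5,6,7}; col 2 has {1,5,6,8,9}; box has {1,3,4,5,6,7,8,9} → only 2 remains.
row 8, column 4 = 3: row 8 has {2,4,5,6,7}; col 4 has {1,4,5,8,9}; box has {4,5,6,8} → only 3 remains.
row 8, column 5 = 1: row 8 has {2,3,4,5,6,7}; col 5 has {6,8,9}; box has {3,4,5,6,8} → only 1 remains.
row 8, column 6 = 9: row 8 has {1,2,3,4,5,6,7}; col 6 has {1,5}; box has {1,3,4,5,6,8} → only 9 remains.
row 8, column 7 = 8: row 8 has {1,2,3,4,5,6,7,9}; col 7 has {1,3,4,5,6,7,9}; box has {1,2,3,4,5,6,7,9} → only 8 remains.
row 1, column 7 = 2: row 1 has {1,3,5,6,8,9}; col 7 has {1,3,4,5,6,7,8,9}; box has {1,4,5,7,8,9} → only 2 remains.
row 2, column 4 = 6: row 2 has {1,2,4,5,7,8,9}; col 4 has {1,3,4,5,8,9}; box has {1,5,8,9} → only 6 remains.
row 2, column 8 = 3: row 2 has {1,2,4,5,6,7,8,9}; col 8 has {1,2,4,5,7,8,9}; box has {1,2,4,5,7,8,9} → only 3 remains.
row 3, column 4 = 2: row 3 has {1,4,5,7,8,9}; col 4 has {1,3,4,5,6,8,9}; box has {1,5,6,8,9} → only 2 remains.
row 3, column 6 = 3: row 3 has {1,2,4,5,7,8,9}; col 6 has {1,5,9}; box has {1,2,5,6,8,9} → only 3 remains.
row 3, column 8 = 6: row 3 has {1,2,3,4,5,7,8,9}; col 8 has {1,2,3,4,5,7,8,9}; box has {1,2,3,4,5,7,8,9} → only 6 remains.
row 5, column 6 = 4: row 5 has {1,2,6,7,8,9}; col 6 has {1,3,5,9}; box has {1,9} → only 4 remains.
row 6, column 4 = 7: row 6 has {1,3,5,6,9}; col 4 has {1,2,3,4,5,6,8,9}; box has {1,4,9} → only 7 remains.
row 6, column 5 = 2: row 6 has {1,3,5,6,7,9}; col 5 has {1,6,8,9}; box has {1,4,7,9} → only 2 remains.
row 6, column 6 = 8: row 6 has {1,2,3,5,6,7,9}; col 6 has {1,3,4,5,9}; box has {1,2,4,7,9} → only 8 remains.

8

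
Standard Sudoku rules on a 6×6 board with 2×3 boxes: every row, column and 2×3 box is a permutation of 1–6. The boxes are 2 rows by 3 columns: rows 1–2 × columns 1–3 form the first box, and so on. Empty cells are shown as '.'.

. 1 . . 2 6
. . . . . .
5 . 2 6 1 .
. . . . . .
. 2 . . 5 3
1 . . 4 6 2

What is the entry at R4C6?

R3C6 = 4: row 3 has {1,2,5,6}; col 6 has {2,3,6}; box has {1,6} → only 4 remains.
R4C5 = 3: row 4 has {}; col 5 has {1,2,5,6}; box has {1,4,6} → only 3 remains.
R4C6 = 5: row 4 has {3}; col 6 has {2,3,4,6}; box has {1,3,4,6} → only 5 remains.

5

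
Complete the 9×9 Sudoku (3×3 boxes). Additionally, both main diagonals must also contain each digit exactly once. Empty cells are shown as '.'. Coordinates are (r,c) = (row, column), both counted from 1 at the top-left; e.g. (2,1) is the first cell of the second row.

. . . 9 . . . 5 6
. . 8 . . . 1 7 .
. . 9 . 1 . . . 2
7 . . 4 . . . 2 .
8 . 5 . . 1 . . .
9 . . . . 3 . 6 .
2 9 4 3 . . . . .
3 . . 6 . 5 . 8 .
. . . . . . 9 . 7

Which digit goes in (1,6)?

4

(1,1) = 1: row 1 has {5,6,9}; col 1 has {2,3,7,8,9}; box has {8,9}; main diagonal has {3,4,7,8,9} → only 1 remains.
(5,5) = 2: row 5 has {1,5,8}; col 5 has {1}; box has {1,3,4}; main diagonal has {1,3,4,7,8,9}; anti-diagonal has {4,6,7} → only 2 remains.
(7,8) = 1: row 7 has {2,3,4,9}; col 8 has {2,5,6,7,8}; box has {7,8,9} → only 1 remains.
(7,9) = 5: row 7 has {1,2,3,4,9}; col 9 has {2,6,7}; box has {1,7,8,9} → only 5 remains.
(8,2) = 1: row 8 has {3,5,6,8}; col 2 has {9}; box has {2,3,4,9}; anti-diagonal has {2,4,6,7} → only 1 remains.
(8,3) = 7: row 8 has {1,3,5,6,8}; col 3 has {4,5,8,9}; box has {1,2,3,4,9} → only 7 remains.
(8,9) = 4: row 8 has {1,3,5,6,7,8}; col 9 has {2,5,6,7}; box has {1,5,7,8,9} → only 4 remains.
(9,1) = 5: row 9 has {7,9}; col 1 has {1,2,3,7,8,9}; box has {1,2,3,4,7,9}; anti-diagonal has {1,2,4,6,7} → only 5 remains.
(9,3) = 6: row 9 has {5,7,9}; col 3 has {4,5,7,8,9}; box has {1,2,3,4,5,7,9} → only 6 remains.
(9,8) = 3: row 9 has {5,6,7,9}; col 8 has {1,2,5,6,7,8}; box has {1,4,5,7,8,9} → only 3 remains.
(3,8) = 4: row 3 has {1,2,9}; col 8 has {1,2,3,5,6,7,8}; box has {1,2,5,6,7} → only 4 remains.
(5,4) = 7: row 5 has {1,2,5,8}; col 4 has {3,4,6,9}; box has {1,2,3,4} → only 7 remains.
(5,8) = 9: row 5 has {1,2,5,7,8}; col 8 has {1,2,3,4,5,6,7,8}; box has {2,6} → only 9 remains.
(5,9) = 3: row 5 has {1,2,5,7,8,9}; col 9 has {2,4,5,6,7}; box has {2,6,9} → only 3 remains.
(6,4) = 8: row 6 has {3,6,9}; col 4 has {3,4,6,7,9}; box has {1,2,3,4,7}; anti-diagonal has {1,2,4,5,6,7} → only 8 remains.
(6,5) = 5: row 6 has {3,6,8,9}; col 5 has {1,2}; box has {1,2,3,4,7,8} → only 5 remains.
(6,9) = 1: row 6 has {3,5,6,8,9}; col 9 has {2,3,4,5,6,7}; box has {2,3,6,9} → only 1 remains.
(7,7) = 6: row 7 has {1,2,3,4,5,9}; col 7 has {1,9}; box has {1,3,4,5,7,8,9}; main diagonal has {1,2,3,4,7,8,9} → only 6 remains.
(8,5) = 9: row 8 has {1,3,4,5,6,7,8}; col 5 has {1,2,5}; box has {3,5,6} → only 9 remains.
(8,7) = 2: row 8 has {1,3,4,5,6,7,8,9}; col 7 has {1,6,9}; box has {1,3,4,5,6,7,8,9} → only 2 remains.
(9,2) = 8: row 9 has {3,5,6,7,9}; col 2 has {1,9}; box has {1,2,3,4,5,6,7,9} → only 8 remains.
(9,5) = 4: row 9 has {3,5,6,7,8,9}; col 5 has {1,2,5,9}; box has {3,5,6,9} → only 4 remains.
(9,6) = 2: row 9 has {3,4,5,6,7,8,9}; col 6 has {1,3,5}; box has {3,4,5,6,9} → only 2 remains.
(2,2) = 5: row 2 has {1,7,8}; col 2 has {1,8,9}; box has {1,8,9}; main diagonal has {1,2,3,4,6,7,8,9} → only 5 remains.
(2,4) = 2: row 2 has {1,5,7,8}; col 4 has {3,4,6,7,8,9}; box has {1,9} → only 2 remains.
(2,9) = 9: row 2 has {1,2,5,7,8}; col 9 has {1,2,3,4,5,6,7}; box has {1,2,4,5,6,7} → only 9 remains.
(3,1) = 6: row 3 has {1,2,4,9}; col 1 has {1,2,3,5,7,8,9}; box has {1,5,8,9} → only 6 remains.
(3,4) = 5: row 3 has {1,2,4,6,9}; col 4 has {2,3,4,6,7,8,9}; box has {1,2,9} → only 5 remains.
(3,7) = 3: row 3 has {1,2,4,5,6,9}; col 7 has {1,2,6,9}; box has {1,2,4,5,6,7,9}; anti-diagonal has {1,2,4,5,6,7,8} → only 3 remains.
(4,5) = 6: row 4 has {2,4,7}; col 5 has {1,2,4,5,9}; box has {1,2,3,4,5,7,8} → only 6 remains.
(4,6) = 9: row 4 has {2,4,6,7}; col 6 has {1,2,3,5}; box has {1,2,3,4,5,6,7,8}; anti-diagonal has {1,2,3,4,5,6,7,8} → only 9 remains.
(4,9) = 8: row 4 has {2,4,6,7,9}; col 9 has {1,2,3,4,5,6,7,9}; box has {1,2,3,6,9} → only 8 remains.
(5,7) = 4: row 5 has {1,2,3,5,7,8,9}; col 7 has {1,2,3,6,9}; box has {1,2,3,6,8,9} → only 4 remains.
(6,3) = 2: row 6 has {1,3,5,6,8,9}; col 3 has {4,5,6,7,8,9}; box has {5,7,8,9} → only 2 remains.
(6,7) = 7: row 6 has {1,2,3,5,6,8,9}; col 7 has {1,2,3,4,6,9}; box has {1,2,3,4,6,8,9} → only 7 remains.
(9,4) = 1: row 9 has {2,3,4,5,6,7,8,9}; col 4 has {2,3,4,5,6,7,8,9}; box has {2,3,4,5,6,9} → only 1 remains.
(1,3) = 3: row 1 has {1,5,6,9}; col 3 has {2,4,5,6,7,8,9}; box has {1,5,6,8,9} → only 3 remains.
(1,7) = 8: row 1 has {1,3,5,6,9}; col 7 has {1,2,3,4,6,7,9}; box has {1,2,3,4,5,6,7,9} → only 8 remains.
(2,1) = 4: row 2 has {1,2,5,7,8,9}; col 1 has {1,2,3,5,6,7,8,9}; box has {1,3,5,6,8,9} → only 4 remains.
(2,5) = 3: row 2 has {1,2,4,5,7,8,9}; col 5 has {1,2,4,5,6,9}; box has {1,2,5,9} → only 3 remains.
(2,6) = 6: row 2 has {1,2,3,4,5,7,8,9}; col 6 has {1,2,3,5,9}; box has {1,2,3,5,9} → only 6 remains.
(3,2) = 7: row 3 has {1,2,3,4,5,6,9}; col 2 has {1,5,8,9}; box has {1,3,4,5,6,8,9} → only 7 remains.
(3,6) = 8: row 3 has {1,2,3,4,5,6,7,9}; col 6 has {1,2,3,5,6,9}; box has {1,2,3,5,6,9} → only 8 remains.
(4,2) = 3: row 4 has {2,4,6,7,8,9}; col 2 has {1,5,7,8,9}; box has {2,5,7,8,9} → only 3 remains.
(4,3) = 1: row 4 has {2,3,4,6,7,8,9}; col 3 has {2,3,4,5,6,7,8,9}; box has {2,3,5,7,8,9} → only 1 remains.
(4,7) = 5: row 4 has {1,2,3,4,6,7,8,9}; col 7 has {1,2,3,4,6,7,8,9}; box has {1,2,3,4,6,7,8,9} → only 5 remains.
(5,2) = 6: row 5 has {1,2,3,4,5,7,8,9}; col 2 has {1,3,5,7,8,9}; box has {1,2,3,5,7,8,9} → only 6 remains.
(6,2) = 4: row 6 has {1,2,3,5,6,7,8,9}; col 2 has {1,3,5,6,7,8,9}; box has {1,2,3,5,6,7,8,9} → only 4 remains.
(7,6) = 7: row 7 has {1,2,3,4,5,6,9}; col 6 has {1,2,3,5,6,8,9}; box has {1,2,3,4,5,6,9} → only 7 remains.
(1,2) = 2: row 1 has {1,3,5,6,8,9}; col 2 has {1,3,4,5,6,7,8,9}; box has {1,3,4,5,6,7,8,9} → only 2 remains.
(1,5) = 7: row 1 has {1,2,3,5,6,8,9}; col 5 has {1,2,3,4,5,6,9}; box has {1,2,3,5,6,8,9} → only 7 remains.
(1,6) = 4: row 1 has {1,2,3,5,6,7,8,9}; col 6 has {1,2,3,5,6,7,8,9}; box has {1,2,3,5,6,7,8,9} → only 4 remains.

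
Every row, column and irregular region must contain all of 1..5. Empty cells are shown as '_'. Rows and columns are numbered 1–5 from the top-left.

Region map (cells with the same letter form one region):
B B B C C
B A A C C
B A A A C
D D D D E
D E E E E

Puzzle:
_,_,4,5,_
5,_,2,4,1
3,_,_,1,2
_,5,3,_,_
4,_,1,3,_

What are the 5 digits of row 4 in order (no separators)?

row 1, column 5 = 3 (sole candidate).
row 2, column 2 = 3 (sole candidate).
row 3, column 2 = 4 (sole candidate).
row 3, column 3 = 5 (sole candidate).
row 4, column 4 = 2: row 4 has {3,5}; col 4 has {1,3,4,5}; region has {3,4,5} → only 2 remains.
row 4, column 5 = 4: row 4 has {2,3,5}; col 5 has {1,2,3}; region has {1,3} → only 4 remains.
row 5, column 2 = 2 (sole candidate).
row 5, column 5 = 5 (sole candidate).
row 1, column 2 = 1 (sole candidate).
row 4, column 1 = 1: row 4 has {2,3,4,5}; col 1 has {3,4,5}; region has {2,3,4,5} → only 1 remains.

15324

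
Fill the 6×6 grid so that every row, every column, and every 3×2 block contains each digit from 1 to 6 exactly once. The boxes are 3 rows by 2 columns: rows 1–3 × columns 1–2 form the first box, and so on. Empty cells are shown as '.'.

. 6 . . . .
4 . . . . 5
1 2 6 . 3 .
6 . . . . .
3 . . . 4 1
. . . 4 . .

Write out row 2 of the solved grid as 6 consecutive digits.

R1C1 = 5 (sole candidate).
R2C2 = 3: row 2 has {4,5}; col 2 has {2,6}; box has {1,2,4,5,6} → only 3 remains.
R3C4 = 5 (sole candidate).
R3C6 = 4 (sole candidate).
R5C2 = 5 (sole candidate).
R5C3 = 2 (sole candidate).
R5C4 = 6 (sole candidate).
R6C1 = 2 (sole candidate).
R6C2 = 1 (sole candidate).
R1C6 = 2 (sole candidate).
R2C3 = 1: row 2 has {3,4,5}; col 3 has {2,6}; box has {5,6} → only 1 remains.
R2C4 = 2: row 2 has {1,3,4,5}; col 4 has {4,5,6}; box has {1,5,6} → only 2 remains.
R2C5 = 6: row 2 has {1,2,3,4,5}; col 5 has {3,4}; box has {2,3,4,5} → only 6 remains.

431265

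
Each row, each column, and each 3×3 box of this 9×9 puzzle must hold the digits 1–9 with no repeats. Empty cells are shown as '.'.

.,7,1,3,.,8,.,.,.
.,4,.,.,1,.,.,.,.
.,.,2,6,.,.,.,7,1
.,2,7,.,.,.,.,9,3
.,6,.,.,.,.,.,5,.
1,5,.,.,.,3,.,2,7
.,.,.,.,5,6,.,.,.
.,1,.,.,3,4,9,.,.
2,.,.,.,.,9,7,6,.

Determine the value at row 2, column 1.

5

row 1, column 8 = 4: row 1 has {1,3,7,8}; col 8 has {2,5,6,7,9}; box has {1,7} → only 4 remains.
row 3, column 6 = 5: row 3 has {1,2,6,7}; col 6 has {3,4,6,8,9}; box has {1,3,6,8} → only 5 remains.
row 4, column 6 = 1: row 4 has {2,3,7,9}; col 6 has {3,4,5,6,8,9}; box has {3} → only 1 remains.
row 8, column 8 = 8: row 8 has {1,3,4,9}; col 8 has {2,4,5,6,7,9}; box has {6,7,9} → only 8 remains.
row 9, column 5 = 8: row 9 has {2,6,7,9}; col 5 has {1,3,5}; box has {3,4,5,6,9} → only 8 remains.
row 2, column 8 = 3: row 2 has {1,4}; col 8 has {2,4,5,6,7,8,9}; box has {1,4,7} → only 3 remains.
row 3, column 7 = 8: row 3 has {1,2,5,6,7}; col 7 has {7,9}; box has {1,3,4,7} → only 8 remains.
row 7, column 8 = 1: row 7 has {5,6}; col 8 has {2,3,4,5,6,7,8,9}; box has {6,7,8,9} → only 1 remains.
row 9, column 2 = 3: row 9 has {2,6,7,8,9}; col 2 has {1,2,4,5,6,7}; box has {1,2} → only 3 remains.
row 9, column 4 = 1: row 9 has {2,3,6,7,8,9}; col 4 has {3,6}; box has {3,4,5,6,8,9} → only 1 remains.
row 3, column 2 = 9: row 3 has {1,2,5,6,7,8}; col 2 has {1,2,3,4,5,6,7}; box has {1,2,4,7} → only 9 remains.
row 3, column 5 = 4: row 3 has {1,2,5,6,7,8,9}; col 5 has {1,3,5,8}; box has {1,3,5,6,8} → only 4 remains.
row 4, column 5 = 6: row 4 has {1,2,3,7,9}; col 5 has {1,3,4,5,8}; box has {1,3} → only 6 remains.
row 4, column 7 = 4: row 4 has {1,2,3,6,7,9}; col 7 has {7,8,9}; box has {2,3,5,7,9} → only 4 remains.
row 5, column 7 = 1: row 5 has {5,6}; col 7 has {4,7,8,9}; box has {2,3,4,5,7,9} → only 1 remains.
row 5, column 9 = 8: row 5 has {1,5,6}; col 9 has {1,3,7}; box has {1,2,3,4,5,7,9} → only 8 remains.
row 6, column 5 = 9: row 6 has {1,2,3,5,7}; col 5 has {1,3,4,5,6,8}; box has {1,3,6} → only 9 remains.
row 6, column 7 = 6: row 6 has {1,2,3,5,7,9}; col 7 has {1,4,7,8,9}; box has {1,2,3,4,5,7,8,9} → only 6 remains.
row 7, column 2 = 8: row 7 has {1,5,6}; col 2 has {1,2,3,4,5,6,7,9}; box has {1,2,3} → only 8 remains.
row 1, column 5 = 2: row 1 has {1,3,4,7,8}; col 5 has {1,3,4,5,6,8,9}; box has {1,3,4,5,6,8} → only 2 remains.
row 1, column 7 = 5: row 1 has {1,2,3,4,7,8}; col 7 has {1,4,6,7,8,9}; box has {1,3,4,7,8} → only 5 remains.
row 2, column 6 = 7: row 2 has {1,3,4}; col 6 has {1,3,4,5,6,8,9}; box has {1,2,3,4,5,6,8} → only 7 remains.
row 2, column 7 = 2: row 2 has {1,3,4,7}; col 7 has {1,4,5,6,7,8,9}; box has {1,3,4,5,7,8} → only 2 remains.
row 3, column 1 = 3: row 3 has {1,2,4,5,6,7,8,9}; col 1 has {1,2}; box has {1,2,4,7,9} → only 3 remains.
row 4, column 1 = 8: row 4 has {1,2,3,4,6,7,9}; col 1 has {1,2,3}; box has {1,2,5,6,7} → only 8 remains.
row 4, column 4 = 5: row 4 has {1,2,3,4,6,7,8,9}; col 4 has {1,3,6}; box has {1,3,6,9} → only 5 remains.
row 5, column 5 = 7: row 5 has {1,5,6,8}; col 5 has {1,2,3,4,5,6,8,9}; box has {1,3,5,6,9} → only 7 remains.
row 5, column 6 = 2: row 5 has {1,5,6,7,8}; col 6 has {1,3,4,5,6,7,8,9}; box has {1,3,5,6,7,9} → only 2 remains.
row 6, column 3 = 4: row 6 has {1,2,3,5,6,7,9}; col 3 has {1,2,7}; box has {1,2,5,6,7,8} → only 4 remains.
row 6, column 4 = 8: row 6 has {1,2,3,4,5,6,7,9}; col 4 has {1,3,5,6}; box has {1,2,3,5,6,7,9} → only 8 remains.
row 7, column 3 = 9: row 7 has {1,5,6,8}; col 3 has {1,2,4,7}; box has {1,2,3,8} → only 9 remains.
row 7, column 7 = 3: row 7 has {1,5,6,8,9}; col 7 has {1,2,4,5,6,7,8,9}; box has {1,6,7,8,9} → only 3 remains.
row 9, column 3 = 5: row 9 has {1,2,3,6,7,8,9}; col 3 has {1,2,4,7,9}; box has {1,2,3,8,9} → only 5 remains.
row 9, column 9 = 4: row 9 has {1,2,3,5,6,7,8,9}; col 9 has {1,3,7,8}; box has {1,3,6,7,8,9} → only 4 remains.
row 1, column 1 = 6: row 1 has {1,2,3,4,5,7,8}; col 1 has {1,2,3,8}; box has {1,2,3,4,7,9} → only 6 remains.
row 1, column 9 = 9: row 1 has {1,2,3,4,5,6,7,8}; col 9 has {1,3,4,7,8}; box has {1,2,3,4,5,7,8} → only 9 remains.
row 2, column 1 = 5: row 2 has {1,2,3,4,7}; col 1 has {1,2,3,6,8}; box has {1,2,3,4,6,7,9} → only 5 remains.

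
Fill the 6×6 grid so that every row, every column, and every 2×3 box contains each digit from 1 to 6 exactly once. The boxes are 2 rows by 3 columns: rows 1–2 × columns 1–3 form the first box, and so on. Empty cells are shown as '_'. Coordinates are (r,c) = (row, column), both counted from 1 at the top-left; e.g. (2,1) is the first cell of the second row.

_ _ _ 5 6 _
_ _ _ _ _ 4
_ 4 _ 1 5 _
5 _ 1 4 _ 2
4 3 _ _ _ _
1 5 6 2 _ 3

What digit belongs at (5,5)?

(1,6) = 1: row 1 has {5,6}; col 6 has {2,3,4}; box has {4,5,6} → only 1 remains.
(2,4) = 3: row 2 has {4}; col 4 has {1,2,4,5}; box has {1,4,5,6} → only 3 remains.
(2,5) = 2: row 2 has {3,4}; col 5 has {5,6}; box has {1,3,4,5,6} → only 2 remains.
(3,6) = 6: row 3 has {1,4,5}; col 6 has {1,2,3,4}; box has {1,2,4,5} → only 6 remains.
(4,2) = 6: row 4 has {1,2,4,5}; col 2 has {3,4,5}; box has {1,4,5} → only 6 remains.
(4,5) = 3: row 4 has {1,2,4,5,6}; col 5 has {2,5,6}; box has {1,2,4,5,6} → only 3 remains.
(5,3) = 2: row 5 has {3,4}; col 3 has {1,6}; box has {1,3,4,5,6} → only 2 remains.
(5,4) = 6: row 5 has {2,3,4}; col 4 has {1,2,3,4,5}; box has {2,3} → only 6 remains.
(5,5) = 1: row 5 has {2,3,4,6}; col 5 has {2,3,5,6}; box has {2,3,6} → only 1 remains.

1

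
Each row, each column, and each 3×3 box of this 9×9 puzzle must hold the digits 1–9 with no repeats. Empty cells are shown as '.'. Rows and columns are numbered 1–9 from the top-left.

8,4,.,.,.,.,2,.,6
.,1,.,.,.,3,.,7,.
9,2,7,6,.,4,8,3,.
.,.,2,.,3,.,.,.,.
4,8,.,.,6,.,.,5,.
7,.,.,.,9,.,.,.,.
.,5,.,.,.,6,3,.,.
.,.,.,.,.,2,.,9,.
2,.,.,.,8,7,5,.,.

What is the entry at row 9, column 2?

row 1, column 8 = 1: row 1 has {2,4,6,8}; col 8 has {3,5,7,9}; box has {2,3,6,7,8} → only 1 remains.
row 3, column 9 = 5: row 3 has {2,3,4,6,7,8,9}; col 9 has {6}; box has {1,2,3,6,7,8} → only 5 remains.
row 5, column 6 = 1: row 5 has {4,5,6,8}; col 6 has {2,3,4,6,7}; box has {3,6,9} → only 1 remains.
row 7, column 1 = 1: row 7 has {3,5,6}; col 1 has {2,4,7,8,9}; box has {2,5} → only 1 remains.
row 7, column 5 = 4: row 7 has {1,3,5,6}; col 5 has {3,6,8,9}; box has {2,6,7,8} → only 4 remains.
row 3, column 5 = 1: row 3 has {2,3,4,5,6,7,8,9}; col 5 has {3,4,6,8,9}; box has {3,4,6} → only 1 remains.
row 7, column 4 = 9: row 7 has {1,3,4,5,6}; col 4 has {6}; box has {2,4,6,7,8} → only 9 remains.
row 8, column 5 = 5: row 8 has {2,9}; col 5 has {1,3,4,6,8,9}; box has {2,4,6,7,8,9} → only 5 remains.
row 1, column 5 = 7: row 1 has {1,2,4,6,8}; col 5 has {1,3,4,5,6,8,9}; box has {1,3,4,6} → only 7 remains.
row 2, column 5 = 2: row 2 has {1,3,7}; col 5 has {1,3,4,5,6,7,8,9}; box has {1,3,4,6,7} → only 2 remains.
row 7, column 3 = 8: row 7 has {1,3,4,5,6,9}; col 3 has {2,7}; box has {1,2,5} → only 8 remains.
row 7, column 8 = 2: row 7 has {1,3,4,5,6,8,9}; col 8 has {1,3,5,7,9}; box has {3,5,9} → only 2 remains.
row 7, column 9 = 7: row 7 has {1,2,3,4,5,6,8,9}; col 9 has {5,6}; box has {2,3,5,9} → only 7 remains.
row 1, column 4 = 5: row 1 has {1,2,4,6,7,8}; col 4 has {6,9}; box has {1,2,3,4,6,7} → only 5 remains.
row 1, column 6 = 9: row 1 has {1,2,4,5,6,7,8}; col 6 has {1,2,3,4,6,7}; box has {1,2,3,4,5,6,7} → only 9 remains.
row 2, column 4 = 8: row 2 has {1,2,3,7}; col 4 has {5,6,9}; box has {1,2,3,4,5,6,7,9} → only 8 remains.
row 1, column 3 = 3: row 1 has {1,2,4,5,6,7,8,9}; col 3 has {2,7,8}; box has {1,2,4,7,8,9} → only 3 remains.
row 5, column 3 = 9: row 5 has {1,4,5,6,8}; col 3 has {2,3,7,8}; box has {2,4,7,8} → only 9 remains.
row 5, column 7 = 7: row 5 has {1,4,5,6,8,9}; col 7 has {2,3,5,8}; box has {5} → only 7 remains.
row 4, column 2 = 6: row 4 has {2,3}; col 2 has {1,2,4,5,8}; box has {2,4,7,8,9} → only 6 remains.
row 5, column 4 = 2: row 5 has {1,4,5,6,7,8,9}; col 4 has {5,6,8,9}; box has {1,3,6,9} → only 2 remains.
row 5, column 9 = 3: row 5 has {1,2,4,5,6,7,8,9}; col 9 has {5,6,7}; box has {5,7} → only 3 remains.
row 6, column 2 = 3: row 6 has {7,9}; col 2 has {1,2,4,5,6,8}; box has {2,4,6,7,8,9} → only 3 remains.
row 6, column 4 = 4: row 6 has {3,7,9}; col 4 has {2,5,6,8,9}; box has {1,2,3,6,9} → only 4 remains.
row 8, column 2 = 7: row 8 has {2,5,9}; col 2 has {1,2,3,4,5,6,8}; box has {1,2,5,8} → only 7 remains.
row 9, column 2 = 9: row 9 has {2,5,7,8}; col 2 has {1,2,3,4,5,6,7,8}; box has {1,2,5,7,8} → only 9 remains.

9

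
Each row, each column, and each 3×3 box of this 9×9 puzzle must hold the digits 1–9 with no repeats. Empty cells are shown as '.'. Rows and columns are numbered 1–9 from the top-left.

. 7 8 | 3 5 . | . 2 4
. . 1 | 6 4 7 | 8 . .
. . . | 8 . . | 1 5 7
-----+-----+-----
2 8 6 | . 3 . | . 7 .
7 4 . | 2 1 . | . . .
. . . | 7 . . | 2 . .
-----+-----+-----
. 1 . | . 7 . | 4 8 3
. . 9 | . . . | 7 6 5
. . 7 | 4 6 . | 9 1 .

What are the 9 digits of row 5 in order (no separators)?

745216398

r1c7 = 6: row 1 has {2,3,4,5,7,8}; col 7 has {1,2,4,7,8,9}; box has {1,2,4,5,7,8} → only 6 remains.
r2c9 = 9: row 2 has {1,4,6,7,8}; col 9 has {3,4,5,7}; box has {1,2,4,5,6,7,8} → only 9 remains.
r4c7 = 5: row 4 has {2,3,6,7,8}; col 7 has {1,2,4,6,7,8,9}; box has {2,7} → only 5 remains.
r4c9 = 1: row 4 has {2,3,5,6,7,8}; col 9 has {3,4,5,7,9}; box has {2,5,7} → only 1 remains.
r5c7 = 3: row 5 has {1,2,4,7}; col 7 has {1,2,4,5,6,7,8,9}; box has {1,2,5,7} → only 3 remains.
r5c8 = 9: row 5 has {1,2,3,4,7}; col 8 has {1,2,5,6,7,8}; box has {1,2,3,5,7} → only 9 remains.
r6c8 = 4: row 6 has {2,7}; col 8 has {1,2,5,6,7,8,9}; box has {1,2,3,5,7,9} → only 4 remains.
r8c4 = 1: row 8 has {5,6,7,9}; col 4 has {2,3,4,6,7,8}; box has {4,6,7} → only 1 remains.
r9c9 = 2: row 9 has {1,4,6,7,9}; col 9 has {1,3,4,5,7,9}; box has {1,3,4,5,6,7,8,9} → only 2 remains.
r1c1 = 9: row 1 has {2,3,4,5,6,7,8}; col 1 has {2,7}; box has {1,7,8} → only 9 remains.
r1c6 = 1: row 1 has {2,3,4,5,6,7,8,9}; col 6 has {7}; box has {3,4,5,6,7,8} → only 1 remains.
r2c8 = 3: row 2 has {1,4,6,7,8,9}; col 8 has {1,2,4,5,6,7,8,9}; box has {1,2,4,5,6,7,8,9} → only 3 remains.
r4c4 = 9: row 4 has {1,2,3,5,6,7,8}; col 4 has {1,2,3,4,6,7,8}; box has {1,2,3,7} → only 9 remains.
r4c6 = 4: row 4 has {1,2,3,5,6,7,8,9}; col 6 has {1,7}; box has {1,2,3,7,9} → only 4 remains.
r5c3 = 5: row 5 has {1,2,3,4,7,9}; col 3 has {1,6,7,8,9}; box has {2,4,6,7,8} → only 5 remains.
r6c3 = 3: row 6 has {2,4,7}; col 3 has {1,5,6,7,8,9}; box has {2,4,5,6,7,8} → only 3 remains.
r6c5 = 8: row 6 has {2,3,4,7}; col 5 has {1,3,4,5,6,7}; box has {1,2,3,4,7,9} → only 8 remains.
r6c9 = 6: row 6 has {2,3,4,7,8}; col 9 has {1,2,3,4,5,7,9}; box has {1,2,3,4,5,7,9} → only 6 remains.
r7c3 = 2: row 7 has {1,3,4,7,8}; col 3 has {1,3,5,6,7,8,9}; box has {1,7,9} → only 2 remains.
r7c4 = 5: row 7 has {1,2,3,4,7,8}; col 4 has {1,2,3,4,6,7,8,9}; box has {1,4,6,7} → only 5 remains.
r7c6 = 9: row 7 has {1,2,3,4,5,7,8}; col 6 has {1,4,7}; box has {1,4,5,6,7} → only 9 remains.
r8c2 = 3: row 8 has {1,5,6,7,9}; col 2 has {1,4,7,8}; box has {1,2,7,9} → only 3 remains.
r8c5 = 2: row 8 has {1,3,5,6,7,9}; col 5 has {1,3,4,5,6,7,8}; box has {1,4,5,6,7,9} → only 2 remains.
r8c6 = 8: row 8 has {1,2,3,5,6,7,9}; col 6 has {1,4,7,9}; box has {1,2,4,5,6,7,9} → only 8 remains.
r9c2 = 5: row 9 has {1,2,4,6,7,9}; col 2 has {1,3,4,7,8}; box has {1,2,3,7,9} → only 5 remains.
r9c6 = 3: row 9 has {1,2,4,5,6,7,9}; col 6 has {1,4,7,8,9}; box has {1,2,4,5,6,7,8,9} → only 3 remains.
r2c1 = 5: row 2 has {1,3,4,6,7,8,9}; col 1 has {2,7,9}; box has {1,7,8,9} → only 5 remains.
r2c2 = 2: row 2 has {1,3,4,5,6,7,8,9}; col 2 has {1,3,4,5,7,8}; box has {1,5,7,8,9} → only 2 remains.
r3c2 = 6: row 3 has {1,5,7,8}; col 2 has {1,2,3,4,5,7,8}; box has {1,2,5,7,8,9} → only 6 remains.
r3c3 = 4: row 3 has {1,5,6,7,8}; col 3 has {1,2,3,5,6,7,8,9}; box has {1,2,5,6,7,8,9} → only 4 remains.
r3c5 = 9: row 3 has {1,4,5,6,7,8}; col 5 has {1,2,3,4,5,6,7,8}; box has {1,3,4,5,6,7,8} → only 9 remains.
r3c6 = 2: row 3 has {1,4,5,6,7,8,9}; col 6 has {1,3,4,7,8,9}; box has {1,3,4,5,6,7,8,9} → only 2 remains.
r5c6 = 6: row 5 has {1,2,3,4,5,7,9}; col 6 has {1,2,3,4,7,8,9}; box has {1,2,3,4,7,8,9} → only 6 remains.
r5c9 = 8: row 5 has {1,2,3,4,5,6,7,9}; col 9 has {1,2,3,4,5,6,7,9}; box has {1,2,3,4,5,6,7,9} → only 8 remains.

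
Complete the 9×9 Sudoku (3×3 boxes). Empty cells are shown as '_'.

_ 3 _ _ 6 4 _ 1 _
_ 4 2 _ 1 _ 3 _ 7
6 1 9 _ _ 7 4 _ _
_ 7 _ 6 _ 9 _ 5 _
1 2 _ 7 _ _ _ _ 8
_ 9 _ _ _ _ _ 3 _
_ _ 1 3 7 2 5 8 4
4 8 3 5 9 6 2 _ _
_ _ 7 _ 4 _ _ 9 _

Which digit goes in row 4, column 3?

4

row 2, column 8 = 6 (sole candidate).
row 3, column 8 = 2 (sole candidate).
row 3, column 9 = 5 (sole candidate).
row 4, column 7 = 1 (sole candidate).
row 4, column 9 = 2 (sole candidate).
row 5, column 8 = 4 (sole candidate).
row 6, column 9 = 6 (sole candidate).
row 7, column 1 = 9 (sole candidate).
row 7, column 2 = 6 (sole candidate).
row 8, column 8 = 7 (sole candidate).
row 8, column 9 = 1 (sole candidate).
row 9, column 2 = 5 (sole candidate).
row 9, column 7 = 6 (sole candidate).
row 9, column 9 = 3 (sole candidate).
row 1, column 9 = 9 (sole candidate).
row 3, column 4 = 8 (sole candidate).
row 3, column 5 = 3 (sole candidate).
row 4, column 5 = 8 (sole candidate).
row 5, column 5 = 5 (sole candidate).
row 5, column 6 = 3 (sole candidate).
row 5, column 7 = 9 (sole candidate).
row 6, column 5 = 2 (sole candidate).
row 6, column 6 = 1 (sole candidate).
row 6, column 7 = 7 (sole candidate).
row 9, column 1 = 2 (sole candidate).
row 9, column 4 = 1 (sole candidate).
row 9, column 6 = 8 (sole candidate).
row 1, column 4 = 2 (sole candidate).
row 1, column 7 = 8 (sole candidate).
row 2, column 4 = 9 (sole candidate).
row 2, column 6 = 5 (sole candidate).
row 4, column 1 = 3 (sole candidate).
row 4, column 3 = 4: row 4 has {1,2,3,5,6,7,8,9}; col 3 has {1,2,3,7,9}; box has {1,2,3,7,9} → only 4 remains.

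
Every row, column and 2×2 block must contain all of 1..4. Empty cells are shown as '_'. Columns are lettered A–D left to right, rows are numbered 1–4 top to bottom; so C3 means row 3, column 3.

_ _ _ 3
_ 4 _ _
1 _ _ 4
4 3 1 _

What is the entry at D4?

2

A1 = 2: row 1 has {3}; col 1 has {1,4}; box has {4} → only 2 remains.
B1 = 1: row 1 has {2,3}; col 2 has {3,4}; box has {2,4} → only 1 remains.
C1 = 4: row 1 has {1,2,3}; col 3 has {1}; box has {3} → only 4 remains.
A2 = 3: row 2 has {4}; col 1 has {1,2,4}; box has {1,2,4} → only 3 remains.
C2 = 2: row 2 has {3,4}; col 3 has {1,4}; box has {3,4} → only 2 remains.
D2 = 1: row 2 has {2,3,4}; col 4 has {3,4}; box has {2,3,4} → only 1 remains.
B3 = 2: row 3 has {1,4}; col 2 has {1,3,4}; box has {1,3,4} → only 2 remains.
C3 = 3: row 3 has {1,2,4}; col 3 has {1,2,4}; box has {1,4} → only 3 remains.
D4 = 2: row 4 has {1,3,4}; col 4 has {1,3,4}; box has {1,3,4} → only 2 remains.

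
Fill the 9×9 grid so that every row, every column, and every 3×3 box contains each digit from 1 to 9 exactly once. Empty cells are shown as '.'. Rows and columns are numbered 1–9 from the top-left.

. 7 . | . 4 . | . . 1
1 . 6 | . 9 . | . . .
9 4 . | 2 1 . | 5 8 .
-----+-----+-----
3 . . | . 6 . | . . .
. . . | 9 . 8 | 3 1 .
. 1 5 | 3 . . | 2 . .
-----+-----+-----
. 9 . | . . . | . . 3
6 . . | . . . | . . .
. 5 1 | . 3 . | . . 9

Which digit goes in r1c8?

6

r3c3 = 3 (sole candidate).
r6c5 = 7 (sole candidate).
r6c6 = 4 (sole candidate).
r6c1 = 8 (sole candidate).
r6c9 = 6 (sole candidate).
r3c9 = 7 (sole candidate).
r4c2 = 2 (sole candidate).
r5c2 = 6 (sole candidate).
r6c8 = 9 (sole candidate).
r2c2 = 8 (sole candidate).
r2c7 = 4 (sole candidate).
r2c9 = 2 (sole candidate).
r3c6 = 6 (sole candidate).
r8c2 = 3 (sole candidate).
r1c3 = 2 (sole candidate).
r2c8 = 3 (sole candidate).
r1c1 = 5 (sole candidate).
r1c4 = 8 (sole candidate).
r1c6 = 3 (sole candidate).
r1c8 = 6: row 1 has {1,2,3,4,5,7,8}; col 8 has {1,3,8,9}; box has {1,2,3,4,5,7,8} → only 6 remains.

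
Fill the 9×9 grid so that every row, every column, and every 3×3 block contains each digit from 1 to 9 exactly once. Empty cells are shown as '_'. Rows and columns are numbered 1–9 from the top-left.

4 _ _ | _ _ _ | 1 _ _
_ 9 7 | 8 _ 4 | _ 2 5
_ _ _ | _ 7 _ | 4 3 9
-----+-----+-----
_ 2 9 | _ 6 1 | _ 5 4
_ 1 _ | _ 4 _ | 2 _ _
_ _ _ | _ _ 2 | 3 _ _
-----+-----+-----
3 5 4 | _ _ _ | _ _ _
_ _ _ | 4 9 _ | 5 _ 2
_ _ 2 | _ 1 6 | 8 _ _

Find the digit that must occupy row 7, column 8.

6

row 2, column 5 = 3 (sole candidate).
row 2, column 7 = 6 (sole candidate).
row 3, column 6 = 5 (sole candidate).
row 4, column 7 = 7 (sole candidate).
row 7, column 7 = 9 (sole candidate).
row 9, column 2 = 7 (sole candidate).
row 9, column 8 = 4 (sole candidate).
row 9, column 9 = 3 (sole candidate).
row 1, column 5 = 2 (sole candidate).
row 1, column 6 = 9 (sole candidate).
row 2, column 1 = 1 (sole candidate).
row 4, column 1 = 8 (sole candidate).
row 4, column 4 = 3 (sole candidate).
row 7, column 5 = 8 (sole candidate).
row 7, column 6 = 7 (sole candidate).
row 8, column 1 = 6 (sole candidate).
row 8, column 2 = 8 (sole candidate).
row 8, column 3 = 1 (sole candidate).
row 8, column 6 = 3 (sole candidate).
row 8, column 8 = 7 (sole candidate).
row 9, column 1 = 9 (sole candidate).
row 9, column 4 = 5 (sole candidate).
row 1, column 4 = 6 (sole candidate).
row 1, column 8 = 8 (sole candidate).
row 1, column 9 = 7 (sole candidate).
row 3, column 1 = 2 (sole candidate).
row 3, column 2 = 6 (sole candidate).
row 3, column 3 = 8 (sole candidate).
row 3, column 4 = 1 (sole candidate).
row 5, column 6 = 8 (sole candidate).
row 5, column 9 = 6 (sole candidate).
row 6, column 2 = 4 (sole candidate).
row 6, column 5 = 5 (sole candidate).
row 7, column 4 = 2 (sole candidate).
row 7, column 9 = 1 (sole candidate).
row 1, column 2 = 3 (sole candidate).
row 1, column 3 = 5 (sole candidate).
row 5, column 3 = 3 (sole candidate).
row 5, column 8 = 9 (sole candidate).
row 6, column 1 = 7 (sole candidate).
row 6, column 3 = 6 (sole candidate).
row 6, column 4 = 9 (sole candidate).
row 6, column 8 = 1 (sole candidate).
row 6, column 9 = 8 (sole candidate).
row 7, column 8 = 6: row 7 has {1,2,3,4,5,7,8,9}; col 8 has {1,2,3,4,5,7,8,9}; box has {1,2,3,4,5,7,8,9} → only 6 remains.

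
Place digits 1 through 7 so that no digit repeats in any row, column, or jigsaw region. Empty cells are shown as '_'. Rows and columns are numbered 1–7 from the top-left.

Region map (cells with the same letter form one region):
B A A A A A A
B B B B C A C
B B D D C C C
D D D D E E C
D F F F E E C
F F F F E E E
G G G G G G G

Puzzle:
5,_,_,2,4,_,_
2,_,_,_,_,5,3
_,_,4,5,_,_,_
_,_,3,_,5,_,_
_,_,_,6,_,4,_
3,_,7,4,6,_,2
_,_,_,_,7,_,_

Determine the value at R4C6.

R2C5 = 1: row 2 has {2,3,5}; col 5 has {4,5,6,7}; region has {3} → only 1 remains.
R3C5 = 2: row 3 has {4,5}; col 5 has {1,4,5,6,7}; region has {1,3} → only 2 remains.
R5C5 = 3: row 5 has {4,6}; col 5 has {1,2,4,5,6,7}; region has {2,4,5,6} → only 3 remains.
R6C6 = 1: row 6 has {2,3,4,6,7}; col 6 has {4,5}; region has {2,3,4,5,6} → only 1 remains.
R2C3 = 6: row 2 has {1,2,3,5}; col 3 has {3,4,7}; region has {2,5} → only 6 remains.
R2C4 = 7: row 2 has {1,2,3,5,6}; col 4 has {2,4,5,6}; region has {2,5,6} → only 7 remains.
R3C1 = 1: row 3 has {2,4,5}; col 1 has {2,3,5}; region has {2,5,6,7} → only 1 remains.
R3C2 = 3: row 3 has {1,2,4,5}; col 2 has {}; region has {1,2,5,6,7} → only 3 remains.
R4C4 = 1: row 4 has {3,5}; col 4 has {2,4,5,6,7}; region has {3,4,5} → only 1 remains.
R4C6 = 7: row 4 has {1,3,5}; col 6 has {1,4,5}; region has {1,2,3,4,5,6} → only 7 remains.

7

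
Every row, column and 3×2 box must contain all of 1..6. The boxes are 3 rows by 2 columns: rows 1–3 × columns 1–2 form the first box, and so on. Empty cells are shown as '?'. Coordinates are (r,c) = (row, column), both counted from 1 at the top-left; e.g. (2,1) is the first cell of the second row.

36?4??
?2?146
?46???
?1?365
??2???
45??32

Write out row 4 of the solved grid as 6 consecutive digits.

(1,3) = 5 (sole candidate).
(1,6) = 1 (sole candidate).
(2,1) = 5 (sole candidate).
(2,3) = 3 (sole candidate).
(3,1) = 1 (sole candidate).
(3,4) = 2 (sole candidate).
(3,5) = 5 (sole candidate).
(3,6) = 3 (sole candidate).
(4,1) = 2: row 4 has {1,3,5,6}; col 1 has {1,3,4,5}; box has {1,4,5} → only 2 remains.
(4,3) = 4: row 4 has {1,2,3,5,6}; col 3 has {2,3,5,6}; box has {2,3} → only 4 remains.

214365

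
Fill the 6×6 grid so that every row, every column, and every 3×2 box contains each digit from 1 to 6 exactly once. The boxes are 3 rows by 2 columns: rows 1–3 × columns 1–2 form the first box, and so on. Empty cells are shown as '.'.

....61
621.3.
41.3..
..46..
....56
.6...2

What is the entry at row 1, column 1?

row 3, column 5 = 2 (sole candidate).
row 3, column 6 = 5 (sole candidate).
row 4, column 5 = 1 (sole candidate).
row 4, column 6 = 3 (sole candidate).
row 6, column 5 = 4 (sole candidate).
row 2, column 6 = 4 (sole candidate).
row 3, column 3 = 6 (sole candidate).
row 4, column 2 = 5 (sole candidate).
row 1, column 2 = 3 (sole candidate).
row 2, column 4 = 5 (sole candidate).
row 4, column 1 = 2 (sole candidate).
row 5, column 2 = 4 (sole candidate).
row 6, column 4 = 1 (sole candidate).
row 1, column 1 = 5: row 1 has {1,3,6}; col 1 has {2,4,6}; box has {1,2,3,4,6} → only 5 remains.

5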